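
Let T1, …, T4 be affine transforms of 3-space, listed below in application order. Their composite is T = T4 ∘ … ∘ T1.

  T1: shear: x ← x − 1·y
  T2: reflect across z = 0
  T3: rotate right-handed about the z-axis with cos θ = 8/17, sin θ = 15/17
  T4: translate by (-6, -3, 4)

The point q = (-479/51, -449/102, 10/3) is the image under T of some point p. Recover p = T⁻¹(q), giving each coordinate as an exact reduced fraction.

T1 = [1 -1 0 0; 0 1 0 0; 0 0 1 0; 0 0 0 1]
T2·T1 = [1 -1 0 0; 0 1 0 0; 0 0 -1 0; 0 0 0 1]
T3·…·T1 = [8/17 -23/17 0 0; 15/17 -7/17 0 0; 0 0 -1 0; 0 0 0 1]
T4·…·T1 = [8/17 -23/17 0 -6; 15/17 -7/17 0 -3; 0 0 -1 4; 0 0 0 1]
det M = -1; M⁻¹ = [-7/17 23/17 0 27/17; -15/17 8/17 0 -66/17; 0 0 -1 4; 0 0 0 1]
M⁻¹ · (-479/51, -449/102, 10/3)ᵀ = (-1/2, 7/3, 2/3)ᵀ

p = (-1/2, 7/3, 2/3)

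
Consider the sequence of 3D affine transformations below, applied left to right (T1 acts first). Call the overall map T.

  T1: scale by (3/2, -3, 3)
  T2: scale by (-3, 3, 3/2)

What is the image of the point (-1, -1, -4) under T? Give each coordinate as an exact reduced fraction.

T1 scale by (3/2, -3, 3): (-1, -1, -4) → (-3/2, 3, -12)
T2 scale by (-3, 3, 3/2): (-3/2, 3, -12) → (9/2, 9, -18)

T(p) = (9/2, 9, -18)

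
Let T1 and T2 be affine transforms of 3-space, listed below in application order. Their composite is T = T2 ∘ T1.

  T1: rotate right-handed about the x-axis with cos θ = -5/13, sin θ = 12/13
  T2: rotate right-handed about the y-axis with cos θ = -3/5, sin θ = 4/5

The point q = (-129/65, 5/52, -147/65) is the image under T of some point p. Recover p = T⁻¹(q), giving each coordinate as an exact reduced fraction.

T1 = [1 0 0 0; 0 -5/13 -12/13 0; 0 12/13 -5/13 0; 0 0 0 1]
T2·T1 = [-3/5 48/65 -4/13 0; 0 -5/13 -12/13 0; -4/5 -36/65 3/13 0; 0 0 0 1]
det M = 1; M⁻¹ = [-3/5 0 -4/5 0; 48/65 -5/13 -36/65 0; -4/13 -12/13 3/13 0; 0 0 0 1]
M⁻¹ · (-129/65, 5/52, -147/65)ᵀ = (3, -1/4, 0)ᵀ

p = (3, -1/4, 0)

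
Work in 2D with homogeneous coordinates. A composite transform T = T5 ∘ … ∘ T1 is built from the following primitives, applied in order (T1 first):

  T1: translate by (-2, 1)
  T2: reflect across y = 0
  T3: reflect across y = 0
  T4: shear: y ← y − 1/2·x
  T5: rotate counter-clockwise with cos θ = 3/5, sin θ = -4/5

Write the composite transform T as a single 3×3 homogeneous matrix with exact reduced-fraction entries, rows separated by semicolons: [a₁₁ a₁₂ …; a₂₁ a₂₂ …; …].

T1 = [1 0 -2; 0 1 1; 0 0 1]
T2·T1 = [1 0 -2; 0 -1 -1; 0 0 1]
T3·…·T1 = [1 0 -2; 0 1 1; 0 0 1]
T4·…·T1 = [1 0 -2; -1/2 1 2; 0 0 1]
T5·…·T1 = [1/5 4/5 2/5; -11/10 3/5 14/5; 0 0 1]

T = [1/5 4/5 2/5; -11/10 3/5 14/5; 0 0 1]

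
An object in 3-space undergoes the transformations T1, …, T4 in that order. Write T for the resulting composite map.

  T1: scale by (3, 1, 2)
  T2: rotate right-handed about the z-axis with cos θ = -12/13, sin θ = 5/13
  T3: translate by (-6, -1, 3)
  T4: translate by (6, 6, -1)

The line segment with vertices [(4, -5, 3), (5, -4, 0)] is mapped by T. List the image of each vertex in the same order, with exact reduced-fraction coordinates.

T1 scale by (3, 1, 2): (4, -5, 3) → (12, -5, 6); (5, -4, 0) → (15, -4, 0)
T2 rotate right-handed about the z-axis with cos θ = -12/13, sin θ = 5/13: (12, -5, 6) → (-119/13, 120/13, 6); (15, -4, 0) → (-160/13, 123/13, 0)
T3 translate by (-6, -1, 3): (-119/13, 120/13, 6) → (-197/13, 107/13, 9); (-160/13, 123/13, 0) → (-238/13, 110/13, 3)
T4 translate by (6, 6, -1): (-197/13, 107/13, 9) → (-119/13, 185/13, 8); (-238/13, 110/13, 3) → (-160/13, 188/13, 2)

image vertices: (-119/13, 185/13, 8), (-160/13, 188/13, 2)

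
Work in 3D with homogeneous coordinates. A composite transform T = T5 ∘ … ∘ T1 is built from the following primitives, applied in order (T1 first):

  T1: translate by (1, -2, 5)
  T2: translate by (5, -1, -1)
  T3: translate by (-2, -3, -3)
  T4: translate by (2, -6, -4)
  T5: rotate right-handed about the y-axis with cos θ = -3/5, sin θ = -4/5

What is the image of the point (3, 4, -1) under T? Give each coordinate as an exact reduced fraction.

T(p) = (-11/5, -8, 48/5)

T1 translate by (1, -2, 5): (3, 4, -1) → (4, 2, 4)
T2 translate by (5, -1, -1): (4, 2, 4) → (9, 1, 3)
T3 translate by (-2, -3, -3): (9, 1, 3) → (7, -2, 0)
T4 translate by (2, -6, -4): (7, -2, 0) → (9, -8, -4)
T5 rotate right-handed about the y-axis with cos θ = -3/5, sin θ = -4/5: (9, -8, -4) → (-11/5, -8, 48/5)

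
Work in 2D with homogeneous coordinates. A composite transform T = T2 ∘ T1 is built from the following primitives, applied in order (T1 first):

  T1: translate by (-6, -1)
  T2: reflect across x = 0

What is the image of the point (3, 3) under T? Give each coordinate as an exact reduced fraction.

T1 translate by (-6, -1): (3, 3) → (-3, 2)
T2 reflect across x = 0: (-3, 2) → (3, 2)

T(p) = (3, 2)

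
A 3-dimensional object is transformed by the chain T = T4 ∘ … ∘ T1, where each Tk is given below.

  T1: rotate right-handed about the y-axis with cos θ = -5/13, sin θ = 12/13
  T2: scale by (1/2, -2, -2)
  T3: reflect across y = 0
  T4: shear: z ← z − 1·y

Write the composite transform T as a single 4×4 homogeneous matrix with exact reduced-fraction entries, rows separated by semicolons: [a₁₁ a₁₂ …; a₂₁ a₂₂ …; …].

T = [-5/26 0 6/13 0; 0 2 0 0; 24/13 -2 10/13 0; 0 0 0 1]

T1 = [-5/13 0 12/13 0; 0 1 0 0; -12/13 0 -5/13 0; 0 0 0 1]
T2·T1 = [-5/26 0 6/13 0; 0 -2 0 0; 24/13 0 10/13 0; 0 0 0 1]
T3·…·T1 = [-5/26 0 6/13 0; 0 2 0 0; 24/13 0 10/13 0; 0 0 0 1]
T4·…·T1 = [-5/26 0 6/13 0; 0 2 0 0; 24/13 -2 10/13 0; 0 0 0 1]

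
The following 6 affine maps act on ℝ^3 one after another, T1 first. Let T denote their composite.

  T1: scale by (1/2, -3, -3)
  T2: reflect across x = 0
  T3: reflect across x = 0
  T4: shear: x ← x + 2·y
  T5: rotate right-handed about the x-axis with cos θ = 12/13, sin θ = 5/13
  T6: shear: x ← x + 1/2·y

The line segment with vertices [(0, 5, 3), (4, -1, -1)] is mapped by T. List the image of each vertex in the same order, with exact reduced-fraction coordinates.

T1 scale by (1/2, -3, -3): (0, 5, 3) → (0, -15, -9); (4, -1, -1) → (2, 3, 3)
T2 reflect across x = 0: (0, -15, -9) → (0, -15, -9); (2, 3, 3) → (-2, 3, 3)
T3 reflect across x = 0: (0, -15, -9) → (0, -15, -9); (-2, 3, 3) → (2, 3, 3)
T4 shear: x ← x + 2·y: (0, -15, -9) → (-30, -15, -9); (2, 3, 3) → (8, 3, 3)
T5 rotate right-handed about the x-axis with cos θ = 12/13, sin θ = 5/13: (-30, -15, -9) → (-30, -135/13, -183/13); (8, 3, 3) → (8, 21/13, 51/13)
T6 shear: x ← x + 1/2·y: (-30, -135/13, -183/13) → (-915/26, -135/13, -183/13); (8, 21/13, 51/13) → (229/26, 21/13, 51/13)

image vertices: (-915/26, -135/13, -183/13), (229/26, 21/13, 51/13)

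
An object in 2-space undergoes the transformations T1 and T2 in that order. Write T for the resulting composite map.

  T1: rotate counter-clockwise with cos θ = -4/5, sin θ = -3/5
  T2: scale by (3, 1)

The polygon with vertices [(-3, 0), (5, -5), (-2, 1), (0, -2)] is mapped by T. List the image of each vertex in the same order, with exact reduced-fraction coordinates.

image vertices: (36/5, 9/5), (-21, 1), (33/5, 2/5), (-18/5, 8/5)

T1 rotate counter-clockwise with cos θ = -4/5, sin θ = -3/5: (-3, 0) → (12/5, 9/5); (5, -5) → (-7, 1); (-2, 1) → (11/5, 2/5); (0, -2) → (-6/5, 8/5)
T2 scale by (3, 1): (12/5, 9/5) → (36/5, 9/5); (-7, 1) → (-21, 1); (11/5, 2/5) → (33/5, 2/5); (-6/5, 8/5) → (-18/5, 8/5)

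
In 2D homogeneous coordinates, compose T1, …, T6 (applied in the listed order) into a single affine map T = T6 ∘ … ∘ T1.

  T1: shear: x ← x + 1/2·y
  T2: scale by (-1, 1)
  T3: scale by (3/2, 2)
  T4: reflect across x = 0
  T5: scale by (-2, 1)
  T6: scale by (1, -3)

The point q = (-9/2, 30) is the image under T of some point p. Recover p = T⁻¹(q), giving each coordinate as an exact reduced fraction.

p = (4, -5)

T1 = [1 1/2 0; 0 1 0; 0 0 1]
T2·T1 = [-1 -1/2 0; 0 1 0; 0 0 1]
T3·…·T1 = [-3/2 -3/4 0; 0 2 0; 0 0 1]
T4·…·T1 = [3/2 3/4 0; 0 2 0; 0 0 1]
T5·…·T1 = [-3 -3/2 0; 0 2 0; 0 0 1]
T6·…·T1 = [-3 -3/2 0; 0 -6 0; 0 0 1]
det M = 18; M⁻¹ = [-1/3 1/12 0; 0 -1/6 0; 0 0 1]
M⁻¹ · (-9/2, 30)ᵀ = (4, -5)ᵀ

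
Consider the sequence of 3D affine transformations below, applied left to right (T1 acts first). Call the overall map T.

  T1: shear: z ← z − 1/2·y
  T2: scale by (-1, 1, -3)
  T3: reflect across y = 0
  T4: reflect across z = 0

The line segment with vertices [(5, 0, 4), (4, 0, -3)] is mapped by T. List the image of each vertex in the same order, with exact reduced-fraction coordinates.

T1 shear: z ← z − 1/2·y: (5, 0, 4) → (5, 0, 4); (4, 0, -3) → (4, 0, -3)
T2 scale by (-1, 1, -3): (5, 0, 4) → (-5, 0, -12); (4, 0, -3) → (-4, 0, 9)
T3 reflect across y = 0: (-5, 0, -12) → (-5, 0, -12); (-4, 0, 9) → (-4, 0, 9)
T4 reflect across z = 0: (-5, 0, -12) → (-5, 0, 12); (-4, 0, 9) → (-4, 0, -9)

image vertices: (-5, 0, 12), (-4, 0, -9)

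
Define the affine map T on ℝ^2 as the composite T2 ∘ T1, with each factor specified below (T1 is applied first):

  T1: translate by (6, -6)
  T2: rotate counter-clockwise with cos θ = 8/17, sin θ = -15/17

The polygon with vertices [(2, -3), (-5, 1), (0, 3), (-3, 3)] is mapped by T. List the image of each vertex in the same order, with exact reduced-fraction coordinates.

image vertices: (-71/17, -192/17), (-67/17, -55/17), (3/17, -114/17), (-21/17, -69/17)

T1 translate by (6, -6): (2, -3) → (8, -9); (-5, 1) → (1, -5); (0, 3) → (6, -3); (-3, 3) → (3, -3)
T2 rotate counter-clockwise with cos θ = 8/17, sin θ = -15/17: (8, -9) → (-71/17, -192/17); (1, -5) → (-67/17, -55/17); (6, -3) → (3/17, -114/17); (3, -3) → (-21/17, -69/17)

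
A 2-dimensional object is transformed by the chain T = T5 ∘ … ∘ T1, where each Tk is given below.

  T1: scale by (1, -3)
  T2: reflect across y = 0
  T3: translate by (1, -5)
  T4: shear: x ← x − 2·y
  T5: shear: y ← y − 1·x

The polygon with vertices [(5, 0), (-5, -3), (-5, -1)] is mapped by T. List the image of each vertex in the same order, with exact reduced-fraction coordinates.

image vertices: (16, -21), (24, -38), (12, -20)

T1 scale by (1, -3): (5, 0) → (5, 0); (-5, -3) → (-5, 9); (-5, -1) → (-5, 3)
T2 reflect across y = 0: (5, 0) → (5, 0); (-5, 9) → (-5, -9); (-5, 3) → (-5, -3)
T3 translate by (1, -5): (5, 0) → (6, -5); (-5, -9) → (-4, -14); (-5, -3) → (-4, -8)
T4 shear: x ← x − 2·y: (6, -5) → (16, -5); (-4, -14) → (24, -14); (-4, -8) → (12, -8)
T5 shear: y ← y − 1·x: (16, -5) → (16, -21); (24, -14) → (24, -38); (12, -8) → (12, -20)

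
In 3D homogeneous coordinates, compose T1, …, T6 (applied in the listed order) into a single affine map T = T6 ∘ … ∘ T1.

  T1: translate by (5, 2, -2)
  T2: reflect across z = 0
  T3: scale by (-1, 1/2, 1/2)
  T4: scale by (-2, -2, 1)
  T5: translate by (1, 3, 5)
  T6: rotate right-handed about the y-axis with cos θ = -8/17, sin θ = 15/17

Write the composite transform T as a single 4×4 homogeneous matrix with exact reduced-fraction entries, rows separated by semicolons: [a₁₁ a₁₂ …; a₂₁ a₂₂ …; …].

T1 = [1 0 0 5; 0 1 0 2; 0 0 1 -2; 0 0 0 1]
T2·T1 = [1 0 0 5; 0 1 0 2; 0 0 -1 2; 0 0 0 1]
T3·…·T1 = [-1 0 0 -5; 0 1/2 0 1; 0 0 -1/2 1; 0 0 0 1]
T4·…·T1 = [2 0 0 10; 0 -1 0 -2; 0 0 -1/2 1; 0 0 0 1]
T5·…·T1 = [2 0 0 11; 0 -1 0 1; 0 0 -1/2 6; 0 0 0 1]
T6·…·T1 = [-16/17 0 -15/34 2/17; 0 -1 0 1; -30/17 0 4/17 -213/17; 0 0 0 1]

T = [-16/17 0 -15/34 2/17; 0 -1 0 1; -30/17 0 4/17 -213/17; 0 0 0 1]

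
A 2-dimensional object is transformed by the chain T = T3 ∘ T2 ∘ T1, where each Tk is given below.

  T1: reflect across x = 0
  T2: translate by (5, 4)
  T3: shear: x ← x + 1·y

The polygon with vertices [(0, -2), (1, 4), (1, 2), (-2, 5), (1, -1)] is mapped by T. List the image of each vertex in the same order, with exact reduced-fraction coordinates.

T1 reflect across x = 0: (0, -2) → (0, -2); (1, 4) → (-1, 4); (1, 2) → (-1, 2); (-2, 5) → (2, 5); (1, -1) → (-1, -1)
T2 translate by (5, 4): (0, -2) → (5, 2); (-1, 4) → (4, 8); (-1, 2) → (4, 6); (2, 5) → (7, 9); (-1, -1) → (4, 3)
T3 shear: x ← x + 1·y: (5, 2) → (7, 2); (4, 8) → (12, 8); (4, 6) → (10, 6); (7, 9) → (16, 9); (4, 3) → (7, 3)

image vertices: (7, 2), (12, 8), (10, 6), (16, 9), (7, 3)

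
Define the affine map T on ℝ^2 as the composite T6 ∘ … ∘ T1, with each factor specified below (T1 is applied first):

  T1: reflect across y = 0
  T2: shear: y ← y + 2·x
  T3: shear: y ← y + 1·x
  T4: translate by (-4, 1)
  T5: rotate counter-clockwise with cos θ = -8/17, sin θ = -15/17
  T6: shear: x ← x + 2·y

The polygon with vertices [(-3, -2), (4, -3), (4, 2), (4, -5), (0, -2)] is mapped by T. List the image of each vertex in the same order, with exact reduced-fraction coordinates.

image vertices: (16, 9), (-16/17, -128/17), (-11/17, -88/17), (-18/17, -144/17), (149/17, 36/17)

T1 reflect across y = 0: (-3, -2) → (-3, 2); (4, -3) → (4, 3); (4, 2) → (4, -2); (4, -5) → (4, 5); (0, -2) → (0, 2)
T2 shear: y ← y + 2·x: (-3, 2) → (-3, -4); (4, 3) → (4, 11); (4, -2) → (4, 6); (4, 5) → (4, 13); (0, 2) → (0, 2)
T3 shear: y ← y + 1·x: (-3, -4) → (-3, -7); (4, 11) → (4, 15); (4, 6) → (4, 10); (4, 13) → (4, 17); (0, 2) → (0, 2)
T4 translate by (-4, 1): (-3, -7) → (-7, -6); (4, 15) → (0, 16); (4, 10) → (0, 11); (4, 17) → (0, 18); (0, 2) → (-4, 3)
T5 rotate counter-clockwise with cos θ = -8/17, sin θ = -15/17: (-7, -6) → (-2, 9); (0, 16) → (240/17, -128/17); (0, 11) → (165/17, -88/17); (0, 18) → (270/17, -144/17); (-4, 3) → (77/17, 36/17)
T6 shear: x ← x + 2·y: (-2, 9) → (16, 9); (240/17, -128/17) → (-16/17, -128/17); (165/17, -88/17) → (-11/17, -88/17); (270/17, -144/17) → (-18/17, -144/17); (77/17, 36/17) → (149/17, 36/17)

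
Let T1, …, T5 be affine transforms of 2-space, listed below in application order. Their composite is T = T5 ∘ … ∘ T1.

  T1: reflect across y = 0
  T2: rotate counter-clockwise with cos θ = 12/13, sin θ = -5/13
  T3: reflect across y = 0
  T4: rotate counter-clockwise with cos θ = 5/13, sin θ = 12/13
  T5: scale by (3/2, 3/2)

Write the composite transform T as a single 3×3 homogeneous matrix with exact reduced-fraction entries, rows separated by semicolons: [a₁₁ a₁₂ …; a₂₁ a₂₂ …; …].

T = [0 -3/2 0; 3/2 0 0; 0 0 1]

T1 = [1 0 0; 0 -1 0; 0 0 1]
T2·T1 = [12/13 -5/13 0; -5/13 -12/13 0; 0 0 1]
T3·…·T1 = [12/13 -5/13 0; 5/13 12/13 0; 0 0 1]
T4·…·T1 = [0 -1 0; 1 0 0; 0 0 1]
T5·…·T1 = [0 -3/2 0; 3/2 0 0; 0 0 1]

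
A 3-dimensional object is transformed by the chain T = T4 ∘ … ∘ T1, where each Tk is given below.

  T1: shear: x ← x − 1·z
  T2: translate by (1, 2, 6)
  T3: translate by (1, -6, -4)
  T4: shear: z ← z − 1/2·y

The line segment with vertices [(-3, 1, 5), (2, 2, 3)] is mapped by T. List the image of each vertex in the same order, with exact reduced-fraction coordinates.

T1 shear: x ← x − 1·z: (-3, 1, 5) → (-8, 1, 5); (2, 2, 3) → (-1, 2, 3)
T2 translate by (1, 2, 6): (-8, 1, 5) → (-7, 3, 11); (-1, 2, 3) → (0, 4, 9)
T3 translate by (1, -6, -4): (-7, 3, 11) → (-6, -3, 7); (0, 4, 9) → (1, -2, 5)
T4 shear: z ← z − 1/2·y: (-6, -3, 7) → (-6, -3, 17/2); (1, -2, 5) → (1, -2, 6)

image vertices: (-6, -3, 17/2), (1, -2, 6)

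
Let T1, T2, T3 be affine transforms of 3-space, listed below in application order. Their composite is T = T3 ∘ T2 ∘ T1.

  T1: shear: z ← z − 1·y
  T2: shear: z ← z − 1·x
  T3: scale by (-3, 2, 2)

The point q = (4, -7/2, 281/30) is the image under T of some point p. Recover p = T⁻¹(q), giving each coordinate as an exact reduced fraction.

p = (-4/3, -7/4, 8/5)

T1 = [1 0 0 0; 0 1 0 0; 0 -1 1 0; 0 0 0 1]
T2·T1 = [1 0 0 0; 0 1 0 0; -1 -1 1 0; 0 0 0 1]
T3·…·T1 = [-3 0 0 0; 0 2 0 0; -2 -2 2 0; 0 0 0 1]
det M = -12; M⁻¹ = [-1/3 0 0 0; 0 1/2 0 0; -1/3 1/2 1/2 0; 0 0 0 1]
M⁻¹ · (4, -7/2, 281/30)ᵀ = (-4/3, -7/4, 8/5)ᵀ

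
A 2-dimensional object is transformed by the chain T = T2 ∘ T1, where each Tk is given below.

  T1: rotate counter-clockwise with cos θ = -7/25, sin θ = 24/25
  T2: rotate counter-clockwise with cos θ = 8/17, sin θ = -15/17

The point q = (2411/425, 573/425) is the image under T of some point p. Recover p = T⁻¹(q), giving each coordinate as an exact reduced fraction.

T1 = [-7/25 -24/25 0; 24/25 -7/25 0; 0 0 1]
T2·T1 = [304/425 -297/425 0; 297/425 304/425 0; 0 0 1]
det M = 1; M⁻¹ = [304/425 297/425 0; -297/425 304/425 0; 0 0 1]
M⁻¹ · (2411/425, 573/425)ᵀ = (5, -3)ᵀ

p = (5, -3)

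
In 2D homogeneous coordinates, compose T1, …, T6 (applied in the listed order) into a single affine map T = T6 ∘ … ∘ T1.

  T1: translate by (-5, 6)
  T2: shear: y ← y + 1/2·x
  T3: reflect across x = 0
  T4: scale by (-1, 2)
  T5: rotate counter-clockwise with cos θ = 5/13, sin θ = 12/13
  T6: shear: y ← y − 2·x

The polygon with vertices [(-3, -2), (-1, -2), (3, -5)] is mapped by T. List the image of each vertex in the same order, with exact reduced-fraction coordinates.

image vertices: (-40/13, -16/13), (-54/13, 46/13), (-10/13, -4/13)

T1 translate by (-5, 6): (-3, -2) → (-8, 4); (-1, -2) → (-6, 4); (3, -5) → (-2, 1)
T2 shear: y ← y + 1/2·x: (-8, 4) → (-8, 0); (-6, 4) → (-6, 1); (-2, 1) → (-2, 0)
T3 reflect across x = 0: (-8, 0) → (8, 0); (-6, 1) → (6, 1); (-2, 0) → (2, 0)
T4 scale by (-1, 2): (8, 0) → (-8, 0); (6, 1) → (-6, 2); (2, 0) → (-2, 0)
T5 rotate counter-clockwise with cos θ = 5/13, sin θ = 12/13: (-8, 0) → (-40/13, -96/13); (-6, 2) → (-54/13, -62/13); (-2, 0) → (-10/13, -24/13)
T6 shear: y ← y − 2·x: (-40/13, -96/13) → (-40/13, -16/13); (-54/13, -62/13) → (-54/13, 46/13); (-10/13, -24/13) → (-10/13, -4/13)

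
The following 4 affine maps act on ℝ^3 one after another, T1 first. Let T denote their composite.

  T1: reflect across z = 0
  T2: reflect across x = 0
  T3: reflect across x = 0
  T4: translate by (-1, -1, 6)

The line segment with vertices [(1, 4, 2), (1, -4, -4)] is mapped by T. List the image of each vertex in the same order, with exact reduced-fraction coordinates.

image vertices: (0, 3, 4), (0, -5, 10)

T1 reflect across z = 0: (1, 4, 2) → (1, 4, -2); (1, -4, -4) → (1, -4, 4)
T2 reflect across x = 0: (1, 4, -2) → (-1, 4, -2); (1, -4, 4) → (-1, -4, 4)
T3 reflect across x = 0: (-1, 4, -2) → (1, 4, -2); (-1, -4, 4) → (1, -4, 4)
T4 translate by (-1, -1, 6): (1, 4, -2) → (0, 3, 4); (1, -4, 4) → (0, -5, 10)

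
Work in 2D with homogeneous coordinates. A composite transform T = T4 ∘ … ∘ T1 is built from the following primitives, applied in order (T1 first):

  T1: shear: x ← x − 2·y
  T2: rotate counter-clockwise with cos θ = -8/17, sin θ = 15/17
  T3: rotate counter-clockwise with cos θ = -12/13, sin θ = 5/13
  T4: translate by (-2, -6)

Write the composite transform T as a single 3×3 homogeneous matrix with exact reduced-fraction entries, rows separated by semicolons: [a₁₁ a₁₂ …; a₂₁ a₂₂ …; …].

T1 = [1 -2 0; 0 1 0; 0 0 1]
T2·T1 = [-8/17 1/17 0; 15/17 -38/17 0; 0 0 1]
T3·…·T1 = [21/221 178/221 0; -220/221 461/221 0; 0 0 1]
T4·…·T1 = [21/221 178/221 -2; -220/221 461/221 -6; 0 0 1]

T = [21/221 178/221 -2; -220/221 461/221 -6; 0 0 1]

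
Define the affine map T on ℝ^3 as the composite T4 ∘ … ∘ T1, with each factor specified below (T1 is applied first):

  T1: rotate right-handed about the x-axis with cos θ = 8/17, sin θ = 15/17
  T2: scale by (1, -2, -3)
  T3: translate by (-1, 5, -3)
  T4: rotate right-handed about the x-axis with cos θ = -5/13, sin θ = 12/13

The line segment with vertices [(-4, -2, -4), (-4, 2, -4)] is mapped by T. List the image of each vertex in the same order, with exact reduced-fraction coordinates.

T1 rotate right-handed about the x-axis with cos θ = 8/17, sin θ = 15/17: (-4, -2, -4) → (-4, 44/17, -62/17); (-4, 2, -4) → (-4, 76/17, -2/17)
T2 scale by (1, -2, -3): (-4, 44/17, -62/17) → (-4, -88/17, 186/17); (-4, 76/17, -2/17) → (-4, -152/17, 6/17)
T3 translate by (-1, 5, -3): (-4, -88/17, 186/17) → (-5, -3/17, 135/17); (-4, -152/17, 6/17) → (-5, -67/17, -45/17)
T4 rotate right-handed about the x-axis with cos θ = -5/13, sin θ = 12/13: (-5, -3/17, 135/17) → (-5, -1605/221, -711/221); (-5, -67/17, -45/17) → (-5, 875/221, -579/221)

image vertices: (-5, -1605/221, -711/221), (-5, 875/221, -579/221)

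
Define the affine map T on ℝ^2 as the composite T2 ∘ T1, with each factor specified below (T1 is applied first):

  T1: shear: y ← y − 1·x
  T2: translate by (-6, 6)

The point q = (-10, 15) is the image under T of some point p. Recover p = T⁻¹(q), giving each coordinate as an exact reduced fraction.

T1 = [1 0 0; -1 1 0; 0 0 1]
T2·T1 = [1 0 -6; -1 1 6; 0 0 1]
det M = 1; M⁻¹ = [1 0 6; 1 1 0; 0 0 1]
M⁻¹ · (-10, 15)ᵀ = (-4, 5)ᵀ

p = (-4, 5)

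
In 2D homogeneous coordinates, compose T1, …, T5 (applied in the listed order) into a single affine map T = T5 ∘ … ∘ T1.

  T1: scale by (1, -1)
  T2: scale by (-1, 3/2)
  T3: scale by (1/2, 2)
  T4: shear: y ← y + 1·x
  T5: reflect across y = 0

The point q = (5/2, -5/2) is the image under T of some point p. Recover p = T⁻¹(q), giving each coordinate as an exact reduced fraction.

T1 = [1 0 0; 0 -1 0; 0 0 1]
T2·T1 = [-1 0 0; 0 -3/2 0; 0 0 1]
T3·…·T1 = [-1/2 0 0; 0 -3 0; 0 0 1]
T4·…·T1 = [-1/2 0 0; -1/2 -3 0; 0 0 1]
T5·…·T1 = [-1/2 0 0; 1/2 3 0; 0 0 1]
det M = -3/2; M⁻¹ = [-2 0 0; 1/3 1/3 0; 0 0 1]
M⁻¹ · (5/2, -5/2)ᵀ = (-5, 0)ᵀ

p = (-5, 0)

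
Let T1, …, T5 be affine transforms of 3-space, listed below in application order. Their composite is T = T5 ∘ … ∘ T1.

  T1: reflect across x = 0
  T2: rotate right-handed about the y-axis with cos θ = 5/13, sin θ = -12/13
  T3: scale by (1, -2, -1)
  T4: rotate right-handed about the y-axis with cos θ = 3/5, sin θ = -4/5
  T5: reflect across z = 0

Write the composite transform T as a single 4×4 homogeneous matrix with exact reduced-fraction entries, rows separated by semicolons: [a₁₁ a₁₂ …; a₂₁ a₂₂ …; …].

T1 = [-1 0 0 0; 0 1 0 0; 0 0 1 0; 0 0 0 1]
T2·T1 = [-5/13 0 -12/13 0; 0 1 0 0; -12/13 0 5/13 0; 0 0 0 1]
T3·…·T1 = [-5/13 0 -12/13 0; 0 -2 0 0; 12/13 0 -5/13 0; 0 0 0 1]
T4·…·T1 = [-63/65 0 -16/65 0; 0 -2 0 0; 16/65 0 -63/65 0; 0 0 0 1]
T5·…·T1 = [-63/65 0 -16/65 0; 0 -2 0 0; -16/65 0 63/65 0; 0 0 0 1]

T = [-63/65 0 -16/65 0; 0 -2 0 0; -16/65 0 63/65 0; 0 0 0 1]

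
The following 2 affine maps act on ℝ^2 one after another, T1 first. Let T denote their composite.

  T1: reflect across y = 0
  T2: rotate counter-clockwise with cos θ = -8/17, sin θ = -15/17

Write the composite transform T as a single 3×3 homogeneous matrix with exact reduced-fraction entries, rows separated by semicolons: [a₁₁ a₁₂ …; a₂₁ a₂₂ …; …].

T = [-8/17 -15/17 0; -15/17 8/17 0; 0 0 1]

T1 = [1 0 0; 0 -1 0; 0 0 1]
T2·T1 = [-8/17 -15/17 0; -15/17 8/17 0; 0 0 1]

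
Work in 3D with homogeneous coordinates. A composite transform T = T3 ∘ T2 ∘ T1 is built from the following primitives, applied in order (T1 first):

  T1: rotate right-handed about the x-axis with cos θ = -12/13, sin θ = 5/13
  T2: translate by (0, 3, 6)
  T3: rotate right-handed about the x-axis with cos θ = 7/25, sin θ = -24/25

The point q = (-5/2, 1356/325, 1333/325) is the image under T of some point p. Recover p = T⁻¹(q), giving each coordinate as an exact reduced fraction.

p = (-5/2, 5, 3)

T1 = [1 0 0 0; 0 -12/13 -5/13 0; 0 5/13 -12/13 0; 0 0 0 1]
T2·T1 = [1 0 0 0; 0 -12/13 -5/13 3; 0 5/13 -12/13 6; 0 0 0 1]
T3·…·T1 = [1 0 0 0; 0 36/325 -323/325 33/5; 0 323/325 36/325 -6/5; 0 0 0 1]
det M = 1; M⁻¹ = [1 0 0 0; 0 36/325 323/325 6/13; 0 -323/325 36/325 87/13; 0 0 0 1]
M⁻¹ · (-5/2, 1356/325, 1333/325)ᵀ = (-5/2, 5, 3)ᵀ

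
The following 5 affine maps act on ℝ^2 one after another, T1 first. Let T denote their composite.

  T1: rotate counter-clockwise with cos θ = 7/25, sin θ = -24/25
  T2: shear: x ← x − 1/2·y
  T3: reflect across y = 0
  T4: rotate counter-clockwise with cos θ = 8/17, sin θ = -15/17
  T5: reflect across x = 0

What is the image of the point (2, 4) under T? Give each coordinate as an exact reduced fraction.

T(p) = (-252/85, -328/85)

T1 rotate counter-clockwise with cos θ = 7/25, sin θ = -24/25: (2, 4) → (22/5, -4/5)
T2 shear: x ← x − 1/2·y: (22/5, -4/5) → (24/5, -4/5)
T3 reflect across y = 0: (24/5, -4/5) → (24/5, 4/5)
T4 rotate counter-clockwise with cos θ = 8/17, sin θ = -15/17: (24/5, 4/5) → (252/85, -328/85)
T5 reflect across x = 0: (252/85, -328/85) → (-252/85, -328/85)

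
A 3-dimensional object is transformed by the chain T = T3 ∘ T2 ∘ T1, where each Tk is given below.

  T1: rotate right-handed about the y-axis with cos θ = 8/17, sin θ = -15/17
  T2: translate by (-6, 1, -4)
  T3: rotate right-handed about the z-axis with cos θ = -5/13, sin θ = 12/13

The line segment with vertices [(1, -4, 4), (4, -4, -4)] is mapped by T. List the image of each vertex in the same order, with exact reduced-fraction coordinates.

T1 rotate right-handed about the y-axis with cos θ = 8/17, sin θ = -15/17: (1, -4, 4) → (-52/17, -4, 47/17); (4, -4, -4) → (92/17, -4, 28/17)
T2 translate by (-6, 1, -4): (-52/17, -4, 47/17) → (-154/17, -3, -21/17); (92/17, -4, 28/17) → (-10/17, -3, -40/17)
T3 rotate right-handed about the z-axis with cos θ = -5/13, sin θ = 12/13: (-154/17, -3, -21/17) → (1382/221, -1593/221, -21/17); (-10/17, -3, -40/17) → (662/221, 135/221, -40/17)

image vertices: (1382/221, -1593/221, -21/17), (662/221, 135/221, -40/17)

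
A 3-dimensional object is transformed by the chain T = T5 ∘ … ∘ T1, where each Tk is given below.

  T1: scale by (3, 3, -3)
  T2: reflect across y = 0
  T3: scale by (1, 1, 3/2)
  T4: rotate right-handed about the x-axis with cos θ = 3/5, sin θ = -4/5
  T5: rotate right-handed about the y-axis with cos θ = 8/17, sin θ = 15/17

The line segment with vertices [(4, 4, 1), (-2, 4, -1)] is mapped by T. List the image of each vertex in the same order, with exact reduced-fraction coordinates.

image vertices: (399/34, -54/5, -624/85), (273/34, -18/5, 942/85)

T1 scale by (3, 3, -3): (4, 4, 1) → (12, 12, -3); (-2, 4, -1) → (-6, 12, 3)
T2 reflect across y = 0: (12, 12, -3) → (12, -12, -3); (-6, 12, 3) → (-6, -12, 3)
T3 scale by (1, 1, 3/2): (12, -12, -3) → (12, -12, -9/2); (-6, -12, 3) → (-6, -12, 9/2)
T4 rotate right-handed about the x-axis with cos θ = 3/5, sin θ = -4/5: (12, -12, -9/2) → (12, -54/5, 69/10); (-6, -12, 9/2) → (-6, -18/5, 123/10)
T5 rotate right-handed about the y-axis with cos θ = 8/17, sin θ = 15/17: (12, -54/5, 69/10) → (399/34, -54/5, -624/85); (-6, -18/5, 123/10) → (273/34, -18/5, 942/85)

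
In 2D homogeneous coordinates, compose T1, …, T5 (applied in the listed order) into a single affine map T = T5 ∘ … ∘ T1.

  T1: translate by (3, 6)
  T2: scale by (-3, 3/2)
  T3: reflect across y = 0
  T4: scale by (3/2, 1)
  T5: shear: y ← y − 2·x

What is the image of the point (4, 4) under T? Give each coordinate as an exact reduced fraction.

T(p) = (-63/2, 48)

T1 translate by (3, 6): (4, 4) → (7, 10)
T2 scale by (-3, 3/2): (7, 10) → (-21, 15)
T3 reflect across y = 0: (-21, 15) → (-21, -15)
T4 scale by (3/2, 1): (-21, -15) → (-63/2, -15)
T5 shear: y ← y − 2·x: (-63/2, -15) → (-63/2, 48)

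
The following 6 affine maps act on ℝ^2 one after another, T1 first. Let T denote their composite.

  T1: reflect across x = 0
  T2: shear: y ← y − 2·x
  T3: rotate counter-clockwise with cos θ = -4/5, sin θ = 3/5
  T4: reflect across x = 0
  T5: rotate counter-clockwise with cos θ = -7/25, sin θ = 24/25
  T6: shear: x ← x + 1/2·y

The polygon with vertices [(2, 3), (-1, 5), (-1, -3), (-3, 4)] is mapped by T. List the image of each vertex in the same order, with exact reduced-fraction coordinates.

T1 reflect across x = 0: (2, 3) → (-2, 3); (-1, 5) → (1, 5); (-1, -3) → (1, -3); (-3, 4) → (3, 4)
T2 shear: y ← y − 2·x: (-2, 3) → (-2, 7); (1, 5) → (1, 3); (1, -3) → (1, -5); (3, 4) → (3, -2)
T3 rotate counter-clockwise with cos θ = -4/5, sin θ = 3/5: (-2, 7) → (-13/5, -34/5); (1, 3) → (-13/5, -9/5); (1, -5) → (11/5, 23/5); (3, -2) → (-6/5, 17/5)
T4 reflect across x = 0: (-13/5, -34/5) → (13/5, -34/5); (-13/5, -9/5) → (13/5, -9/5); (11/5, 23/5) → (-11/5, 23/5); (-6/5, 17/5) → (6/5, 17/5)
T5 rotate counter-clockwise with cos θ = -7/25, sin θ = 24/25: (13/5, -34/5) → (29/5, 22/5); (13/5, -9/5) → (1, 3); (-11/5, 23/5) → (-19/5, -17/5); (6/5, 17/5) → (-18/5, 1/5)
T6 shear: x ← x + 1/2·y: (29/5, 22/5) → (8, 22/5); (1, 3) → (5/2, 3); (-19/5, -17/5) → (-11/2, -17/5); (-18/5, 1/5) → (-7/2, 1/5)

image vertices: (8, 22/5), (5/2, 3), (-11/2, -17/5), (-7/2, 1/5)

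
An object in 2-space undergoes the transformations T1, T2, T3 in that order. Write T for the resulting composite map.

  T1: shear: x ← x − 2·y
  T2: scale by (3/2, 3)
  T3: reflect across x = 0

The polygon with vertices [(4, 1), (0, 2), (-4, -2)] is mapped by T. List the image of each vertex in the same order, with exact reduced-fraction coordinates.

T1 shear: x ← x − 2·y: (4, 1) → (2, 1); (0, 2) → (-4, 2); (-4, -2) → (0, -2)
T2 scale by (3/2, 3): (2, 1) → (3, 3); (-4, 2) → (-6, 6); (0, -2) → (0, -6)
T3 reflect across x = 0: (3, 3) → (-3, 3); (-6, 6) → (6, 6); (0, -6) → (0, -6)

image vertices: (-3, 3), (6, 6), (0, -6)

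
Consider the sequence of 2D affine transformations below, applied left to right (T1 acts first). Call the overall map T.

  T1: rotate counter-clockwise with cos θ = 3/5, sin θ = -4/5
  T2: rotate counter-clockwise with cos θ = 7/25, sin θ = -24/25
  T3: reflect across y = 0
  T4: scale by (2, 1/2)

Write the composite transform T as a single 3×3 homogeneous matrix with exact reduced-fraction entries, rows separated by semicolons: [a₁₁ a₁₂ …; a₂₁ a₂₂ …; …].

T = [-6/5 8/5 0; 2/5 3/10 0; 0 0 1]

T1 = [3/5 4/5 0; -4/5 3/5 0; 0 0 1]
T2·T1 = [-3/5 4/5 0; -4/5 -3/5 0; 0 0 1]
T3·…·T1 = [-3/5 4/5 0; 4/5 3/5 0; 0 0 1]
T4·…·T1 = [-6/5 8/5 0; 2/5 3/10 0; 0 0 1]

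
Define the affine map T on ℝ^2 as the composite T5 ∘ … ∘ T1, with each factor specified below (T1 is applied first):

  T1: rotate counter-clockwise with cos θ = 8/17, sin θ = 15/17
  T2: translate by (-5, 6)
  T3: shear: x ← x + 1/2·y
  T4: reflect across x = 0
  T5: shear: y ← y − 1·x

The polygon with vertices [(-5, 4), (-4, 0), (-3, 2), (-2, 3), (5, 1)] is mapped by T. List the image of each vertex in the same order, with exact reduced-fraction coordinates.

T1 rotate counter-clockwise with cos θ = 8/17, sin θ = 15/17: (-5, 4) → (-100/17, -43/17); (-4, 0) → (-32/17, -60/17); (-3, 2) → (-54/17, -29/17); (-2, 3) → (-61/17, -6/17); (5, 1) → (25/17, 83/17)
T2 translate by (-5, 6): (-100/17, -43/17) → (-185/17, 59/17); (-32/17, -60/17) → (-117/17, 42/17); (-54/17, -29/17) → (-139/17, 73/17); (-61/17, -6/17) → (-146/17, 96/17); (25/17, 83/17) → (-60/17, 185/17)
T3 shear: x ← x + 1/2·y: (-185/17, 59/17) → (-311/34, 59/17); (-117/17, 42/17) → (-96/17, 42/17); (-139/17, 73/17) → (-205/34, 73/17); (-146/17, 96/17) → (-98/17, 96/17); (-60/17, 185/17) → (65/34, 185/17)
T4 reflect across x = 0: (-311/34, 59/17) → (311/34, 59/17); (-96/17, 42/17) → (96/17, 42/17); (-205/34, 73/17) → (205/34, 73/17); (-98/17, 96/17) → (98/17, 96/17); (65/34, 185/17) → (-65/34, 185/17)
T5 shear: y ← y − 1·x: (311/34, 59/17) → (311/34, -193/34); (96/17, 42/17) → (96/17, -54/17); (205/34, 73/17) → (205/34, -59/34); (98/17, 96/17) → (98/17, -2/17); (-65/34, 185/17) → (-65/34, 435/34)

image vertices: (311/34, -193/34), (96/17, -54/17), (205/34, -59/34), (98/17, -2/17), (-65/34, 435/34)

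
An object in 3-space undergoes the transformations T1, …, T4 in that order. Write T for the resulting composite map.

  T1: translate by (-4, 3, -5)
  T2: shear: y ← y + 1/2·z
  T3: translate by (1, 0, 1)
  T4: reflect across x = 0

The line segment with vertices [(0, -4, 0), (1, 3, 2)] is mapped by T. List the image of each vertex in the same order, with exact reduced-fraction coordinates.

T1 translate by (-4, 3, -5): (0, -4, 0) → (-4, -1, -5); (1, 3, 2) → (-3, 6, -3)
T2 shear: y ← y + 1/2·z: (-4, -1, -5) → (-4, -7/2, -5); (-3, 6, -3) → (-3, 9/2, -3)
T3 translate by (1, 0, 1): (-4, -7/2, -5) → (-3, -7/2, -4); (-3, 9/2, -3) → (-2, 9/2, -2)
T4 reflect across x = 0: (-3, -7/2, -4) → (3, -7/2, -4); (-2, 9/2, -2) → (2, 9/2, -2)

image vertices: (3, -7/2, -4), (2, 9/2, -2)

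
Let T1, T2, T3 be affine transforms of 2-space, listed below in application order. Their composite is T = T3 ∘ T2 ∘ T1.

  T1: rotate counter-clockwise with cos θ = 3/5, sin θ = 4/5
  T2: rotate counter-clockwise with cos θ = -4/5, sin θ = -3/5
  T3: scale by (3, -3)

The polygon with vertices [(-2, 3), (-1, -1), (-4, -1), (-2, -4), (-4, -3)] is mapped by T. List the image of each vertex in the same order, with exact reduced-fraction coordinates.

T1 rotate counter-clockwise with cos θ = 3/5, sin θ = 4/5: (-2, 3) → (-18/5, 1/5); (-1, -1) → (1/5, -7/5); (-4, -1) → (-8/5, -19/5); (-2, -4) → (2, -4); (-4, -3) → (0, -5)
T2 rotate counter-clockwise with cos θ = -4/5, sin θ = -3/5: (-18/5, 1/5) → (3, 2); (1/5, -7/5) → (-1, 1); (-8/5, -19/5) → (-1, 4); (2, -4) → (-4, 2); (0, -5) → (-3, 4)
T3 scale by (3, -3): (3, 2) → (9, -6); (-1, 1) → (-3, -3); (-1, 4) → (-3, -12); (-4, 2) → (-12, -6); (-3, 4) → (-9, -12)

image vertices: (9, -6), (-3, -3), (-3, -12), (-12, -6), (-9, -12)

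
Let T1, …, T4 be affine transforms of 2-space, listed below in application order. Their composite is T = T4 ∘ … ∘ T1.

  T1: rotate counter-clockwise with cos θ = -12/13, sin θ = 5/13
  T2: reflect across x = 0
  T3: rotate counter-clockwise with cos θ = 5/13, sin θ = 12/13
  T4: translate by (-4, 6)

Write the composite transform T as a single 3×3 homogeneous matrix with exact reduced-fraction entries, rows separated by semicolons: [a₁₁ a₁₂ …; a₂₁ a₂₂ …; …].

T = [0 1 -4; 1 0 6; 0 0 1]

T1 = [-12/13 -5/13 0; 5/13 -12/13 0; 0 0 1]
T2·T1 = [12/13 5/13 0; 5/13 -12/13 0; 0 0 1]
T3·…·T1 = [0 1 0; 1 0 0; 0 0 1]
T4·…·T1 = [0 1 -4; 1 0 6; 0 0 1]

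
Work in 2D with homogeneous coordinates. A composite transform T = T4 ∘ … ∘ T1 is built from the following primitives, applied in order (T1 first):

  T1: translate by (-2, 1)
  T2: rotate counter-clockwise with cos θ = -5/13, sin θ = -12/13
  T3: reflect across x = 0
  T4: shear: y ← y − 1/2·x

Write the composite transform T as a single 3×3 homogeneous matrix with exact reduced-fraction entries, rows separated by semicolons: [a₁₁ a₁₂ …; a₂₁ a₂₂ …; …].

T1 = [1 0 -2; 0 1 1; 0 0 1]
T2·T1 = [-5/13 12/13 22/13; -12/13 -5/13 19/13; 0 0 1]
T3·…·T1 = [5/13 -12/13 -22/13; -12/13 -5/13 19/13; 0 0 1]
T4·…·T1 = [5/13 -12/13 -22/13; -29/26 1/13 30/13; 0 0 1]

T = [5/13 -12/13 -22/13; -29/26 1/13 30/13; 0 0 1]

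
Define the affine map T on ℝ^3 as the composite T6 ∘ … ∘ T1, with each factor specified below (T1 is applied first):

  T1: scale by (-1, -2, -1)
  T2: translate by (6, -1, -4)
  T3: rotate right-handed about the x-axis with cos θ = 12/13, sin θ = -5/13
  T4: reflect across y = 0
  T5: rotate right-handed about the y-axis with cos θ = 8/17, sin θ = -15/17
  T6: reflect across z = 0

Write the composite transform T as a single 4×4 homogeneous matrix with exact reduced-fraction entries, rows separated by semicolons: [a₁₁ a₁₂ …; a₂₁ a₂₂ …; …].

T = [-8/17 -150/221 180/221 1269/221; 0 24/13 5/13 32/13; 15/17 -80/221 96/221 -826/221; 0 0 0 1]

T1 = [-1 0 0 0; 0 -2 0 0; 0 0 -1 0; 0 0 0 1]
T2·T1 = [-1 0 0 6; 0 -2 0 -1; 0 0 -1 -4; 0 0 0 1]
T3·…·T1 = [-1 0 0 6; 0 -24/13 -5/13 -32/13; 0 10/13 -12/13 -43/13; 0 0 0 1]
T4·…·T1 = [-1 0 0 6; 0 24/13 5/13 32/13; 0 10/13 -12/13 -43/13; 0 0 0 1]
T5·…·T1 = [-8/17 -150/221 180/221 1269/221; 0 24/13 5/13 32/13; -15/17 80/221 -96/221 826/221; 0 0 0 1]
T6·…·T1 = [-8/17 -150/221 180/221 1269/221; 0 24/13 5/13 32/13; 15/17 -80/221 96/221 -826/221; 0 0 0 1]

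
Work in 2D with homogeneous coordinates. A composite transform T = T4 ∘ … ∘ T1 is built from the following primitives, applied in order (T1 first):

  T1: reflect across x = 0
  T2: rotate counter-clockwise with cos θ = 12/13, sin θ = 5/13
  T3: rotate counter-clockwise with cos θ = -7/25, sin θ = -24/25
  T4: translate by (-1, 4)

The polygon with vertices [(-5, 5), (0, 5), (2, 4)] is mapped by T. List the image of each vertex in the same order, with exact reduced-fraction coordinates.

T1 reflect across x = 0: (-5, 5) → (5, 5); (0, 5) → (0, 5); (2, 4) → (-2, 4)
T2 rotate counter-clockwise with cos θ = 12/13, sin θ = 5/13: (5, 5) → (35/13, 85/13); (0, 5) → (-25/13, 60/13); (-2, 4) → (-44/13, 38/13)
T3 rotate counter-clockwise with cos θ = -7/25, sin θ = -24/25: (35/13, 85/13) → (359/65, -287/65); (-25/13, 60/13) → (323/65, 36/65); (-44/13, 38/13) → (244/65, 158/65)
T4 translate by (-1, 4): (359/65, -287/65) → (294/65, -27/65); (323/65, 36/65) → (258/65, 296/65); (244/65, 158/65) → (179/65, 418/65)

image vertices: (294/65, -27/65), (258/65, 296/65), (179/65, 418/65)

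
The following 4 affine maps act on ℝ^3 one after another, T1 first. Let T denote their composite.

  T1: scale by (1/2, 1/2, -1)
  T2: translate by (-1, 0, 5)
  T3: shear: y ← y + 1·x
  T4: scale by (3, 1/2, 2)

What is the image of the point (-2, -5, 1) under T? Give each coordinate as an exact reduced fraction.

T(p) = (-6, -9/4, 8)

T1 scale by (1/2, 1/2, -1): (-2, -5, 1) → (-1, -5/2, -1)
T2 translate by (-1, 0, 5): (-1, -5/2, -1) → (-2, -5/2, 4)
T3 shear: y ← y + 1·x: (-2, -5/2, 4) → (-2, -9/2, 4)
T4 scale by (3, 1/2, 2): (-2, -9/2, 4) → (-6, -9/4, 8)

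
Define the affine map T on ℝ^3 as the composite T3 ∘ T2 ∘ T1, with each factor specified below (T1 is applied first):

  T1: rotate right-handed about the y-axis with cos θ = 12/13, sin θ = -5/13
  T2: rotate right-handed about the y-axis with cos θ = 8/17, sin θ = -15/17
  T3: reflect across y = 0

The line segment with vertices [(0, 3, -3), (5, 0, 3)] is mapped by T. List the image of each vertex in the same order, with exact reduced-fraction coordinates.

image vertices: (660/221, -3, -63/221), (-555/221, 0, 1163/221)

T1 rotate right-handed about the y-axis with cos θ = 12/13, sin θ = -5/13: (0, 3, -3) → (15/13, 3, -36/13); (5, 0, 3) → (45/13, 0, 61/13)
T2 rotate right-handed about the y-axis with cos θ = 8/17, sin θ = -15/17: (15/13, 3, -36/13) → (660/221, 3, -63/221); (45/13, 0, 61/13) → (-555/221, 0, 1163/221)
T3 reflect across y = 0: (660/221, 3, -63/221) → (660/221, -3, -63/221); (-555/221, 0, 1163/221) → (-555/221, 0, 1163/221)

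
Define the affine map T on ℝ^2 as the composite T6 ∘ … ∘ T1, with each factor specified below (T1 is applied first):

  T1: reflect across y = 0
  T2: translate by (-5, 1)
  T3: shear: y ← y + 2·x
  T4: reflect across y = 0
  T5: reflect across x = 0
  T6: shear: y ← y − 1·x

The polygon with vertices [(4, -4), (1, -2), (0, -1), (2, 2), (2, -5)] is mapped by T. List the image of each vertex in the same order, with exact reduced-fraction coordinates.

T1 reflect across y = 0: (4, -4) → (4, 4); (1, -2) → (1, 2); (0, -1) → (0, 1); (2, 2) → (2, -2); (2, -5) → (2, 5)
T2 translate by (-5, 1): (4, 4) → (-1, 5); (1, 2) → (-4, 3); (0, 1) → (-5, 2); (2, -2) → (-3, -1); (2, 5) → (-3, 6)
T3 shear: y ← y + 2·x: (-1, 5) → (-1, 3); (-4, 3) → (-4, -5); (-5, 2) → (-5, -8); (-3, -1) → (-3, -7); (-3, 6) → (-3, 0)
T4 reflect across y = 0: (-1, 3) → (-1, -3); (-4, -5) → (-4, 5); (-5, -8) → (-5, 8); (-3, -7) → (-3, 7); (-3, 0) → (-3, 0)
T5 reflect across x = 0: (-1, -3) → (1, -3); (-4, 5) → (4, 5); (-5, 8) → (5, 8); (-3, 7) → (3, 7); (-3, 0) → (3, 0)
T6 shear: y ← y − 1·x: (1, -3) → (1, -4); (4, 5) → (4, 1); (5, 8) → (5, 3); (3, 7) → (3, 4); (3, 0) → (3, -3)

image vertices: (1, -4), (4, 1), (5, 3), (3, 4), (3, -3)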